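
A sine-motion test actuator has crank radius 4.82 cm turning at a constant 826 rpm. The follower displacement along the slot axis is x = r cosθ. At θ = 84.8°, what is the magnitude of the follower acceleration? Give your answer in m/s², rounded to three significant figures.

ω = 86.5 rad/s (from 826 rpm).
x = r cosθ ⇒ ẍ = −rω² cosθ (ω constant).
|a| = rω²|cosθ| = 0.0482·(86.5)²·|cos 84.8°| = 32.685 m/s².

32.7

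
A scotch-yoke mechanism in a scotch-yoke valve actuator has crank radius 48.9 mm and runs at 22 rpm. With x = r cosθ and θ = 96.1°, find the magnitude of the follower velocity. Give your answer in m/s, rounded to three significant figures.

0.112

ω = 2.304 rad/s (from 22 rpm).
x = r cosθ ⇒ ẋ = −rω sinθ.
|v| = rω|sinθ| = 0.0489·2.304·|sin 96.1°| = 0.11202 m/s.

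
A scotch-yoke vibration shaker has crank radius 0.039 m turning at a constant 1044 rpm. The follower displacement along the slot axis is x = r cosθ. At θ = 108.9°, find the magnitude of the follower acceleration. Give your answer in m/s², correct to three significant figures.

151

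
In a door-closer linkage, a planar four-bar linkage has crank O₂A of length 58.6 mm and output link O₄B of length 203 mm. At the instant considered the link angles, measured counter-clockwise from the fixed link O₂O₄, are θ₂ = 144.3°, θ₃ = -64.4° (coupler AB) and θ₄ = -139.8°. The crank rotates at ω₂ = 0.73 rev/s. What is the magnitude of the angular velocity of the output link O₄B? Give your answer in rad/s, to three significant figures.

0.657

ω₂ = 4.587 rad/s (from 0.73 rev/s).
Differentiating the loop-closure r₂e^{iθ₂}+r₃e^{iθ₃}=r₁+r₄e^{iθ₄} gives r₂ω₂e^{iθ₂}+r₃ω₃e^{iθ₃}=r₄ω₄e^{iθ₄}.
Eliminating the other unknown: ω₄ = r₂ω₂ sin(θ₂−θ₃) / [r₄ sin(θ₄−θ₃)].
Numerator sine = -0.48022; denominator sine = -0.96771.
Result = 0.0586·4.587·(-0.48022) / (0.203·(-0.96771)) = +0.65706 rad/s; magnitude 0.65706 rad/s.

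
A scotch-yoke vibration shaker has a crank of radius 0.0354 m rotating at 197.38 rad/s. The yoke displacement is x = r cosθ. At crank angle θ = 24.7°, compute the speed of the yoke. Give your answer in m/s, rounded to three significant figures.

2.92

ω = 197.4 rad/s
x = r cosθ ⇒ ẋ = −rω sinθ.
|v| = rω|sinθ| = 0.0354·197.4·|sin 24.7°| = 2.9197 m/s.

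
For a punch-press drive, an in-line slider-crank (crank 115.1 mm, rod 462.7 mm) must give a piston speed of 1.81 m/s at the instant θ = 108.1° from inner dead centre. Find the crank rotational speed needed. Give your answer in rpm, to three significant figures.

172

For an in-line slider-crank, |v_piston| = rω|sinθ|·[1 + r cosθ/√(L² − r² sin²θ)].
With r = 0.1151 m, L = 0.4627 m, θ = 108.1°: the bracketed kinematic factor |dx/dθ| = 0.1007 m.
ω = v/|dx/dθ| = 1.81/0.1007 = 17.974 rad/s.
N = 60ω/(2π) = 171.64 rpm.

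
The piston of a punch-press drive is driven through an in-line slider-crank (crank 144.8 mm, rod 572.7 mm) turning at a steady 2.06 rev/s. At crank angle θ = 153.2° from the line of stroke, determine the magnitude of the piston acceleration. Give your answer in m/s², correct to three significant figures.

ω = 2π·2.06 = 12.94 rad/s
x(θ) = r cosθ + √(L² − r² sin²θ); with ω constant, a = ω²·d²x/dθ².
d²x/dθ² = −r cosθ − r²(cos2θ)/√u − r⁴ sin²2θ/(4u^{3/2}),  u = L² − r² sin²θ = 0.323723 m².
Substituting r = 0.1448 m, L = 0.5727 m, θ = 153.2°: d²x/dθ² = +0.10699 m.
a = ω²·d²x/dθ² = (12.94)²·(+0.10699) = +17.924 m/s²;  |a| = 17.924 m/s².

17.9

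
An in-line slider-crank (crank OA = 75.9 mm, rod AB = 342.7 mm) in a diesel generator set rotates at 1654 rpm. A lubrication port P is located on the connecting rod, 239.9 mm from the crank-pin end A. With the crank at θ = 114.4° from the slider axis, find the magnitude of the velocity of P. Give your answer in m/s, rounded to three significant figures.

ω = 173.2 rad/s.  Crank-pin speed |V_A| = rω = 13.146 m/s, perpendicular to OA.
Rod angle: sinφ = −(r/L) sinθ ⇒ φ = -11.636°; ω_rod = −rω cosθ/√(L²−r²sin²θ) = +16.18 rad/s.
V_P = V_A + ω_rod × AP, with AP = 0.2399 m along the rod.
Components: V_Px = −rω sinθ − a·ω_rod·sinφ = -11.189 m/s;  V_Py = rω cosθ + a·ω_rod·cosφ = -1.6291 m/s.
|V_P| = √(V_Px² + V_Py²) = 11.307 m/s.

11.3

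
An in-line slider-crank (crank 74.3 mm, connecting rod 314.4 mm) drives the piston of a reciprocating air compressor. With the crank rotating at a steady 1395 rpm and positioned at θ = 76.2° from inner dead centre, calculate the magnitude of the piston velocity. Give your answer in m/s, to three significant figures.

11.2

ω = 2π·1395/60 = 146.1 rad/s
For an in-line slider-crank, x = r cosθ + √(L² − r² sin²θ), so v = −rω sinθ·[1 + r cosθ/√(L² − r² sin²θ)].
With r = 0.0743 m, L = 0.3144 m, θ = 76.2°: √(L² − r² sin²θ) = 0.30601 m.
v = −0.0743·146.1·0.97113·[1 + 0.0743·0.23853/0.30601] = -11.151 m/s.
|v| = 11.151 m/s.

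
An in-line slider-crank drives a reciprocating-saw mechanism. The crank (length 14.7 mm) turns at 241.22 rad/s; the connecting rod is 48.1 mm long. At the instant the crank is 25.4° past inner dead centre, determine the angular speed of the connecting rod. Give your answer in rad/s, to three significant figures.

ω = 241.2 rad/s
The rod makes angle φ with the slider axis where L sinφ = r sinθ; differentiating, L cosφ·φ̇ = r ω cosθ.
L cosφ = √(L² − r² sin²θ) = 0.047685 m.
|ω_rod| = r ω |cosθ| / √(L² − r² sin²θ) = 0.0147·241.2·0.90334/0.047685 = 67.174 rad/s.

67.2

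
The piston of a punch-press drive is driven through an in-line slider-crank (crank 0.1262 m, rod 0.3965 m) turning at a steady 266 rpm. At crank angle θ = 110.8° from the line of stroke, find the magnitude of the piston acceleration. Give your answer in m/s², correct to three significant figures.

58.8

ω = 2π·266/60 = 27.86 rad/s
x(θ) = r cosθ + √(L² − r² sin²θ); with ω constant, a = ω²·d²x/dθ².
d²x/dθ² = −r cosθ − r²(cos2θ)/√u − r⁴ sin²2θ/(4u^{3/2}),  u = L² − r² sin²θ = 0.143294 m².
Substituting r = 0.1262 m, L = 0.3965 m, θ = 110.8°: d²x/dθ² = +0.075761 m.
a = ω²·d²x/dθ² = (27.86)²·(+0.075761) = +58.785 m/s²;  |a| = 58.785 m/s².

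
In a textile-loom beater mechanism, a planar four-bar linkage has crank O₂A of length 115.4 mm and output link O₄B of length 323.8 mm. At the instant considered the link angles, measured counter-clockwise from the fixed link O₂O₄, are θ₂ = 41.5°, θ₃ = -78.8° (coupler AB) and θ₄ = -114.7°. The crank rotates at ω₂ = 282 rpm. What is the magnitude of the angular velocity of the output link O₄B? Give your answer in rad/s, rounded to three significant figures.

15.5

ω₂ = 29.53 rad/s (from 282 rpm).
Differentiating the loop-closure r₂e^{iθ₂}+r₃e^{iθ₃}=r₁+r₄e^{iθ₄} gives r₂ω₂e^{iθ₂}+r₃ω₃e^{iθ₃}=r₄ω₄e^{iθ₄}.
Eliminating the other unknown: ω₄ = r₂ω₂ sin(θ₂−θ₃) / [r₄ sin(θ₄−θ₃)].
Numerator sine = +0.86340; denominator sine = -0.58637.
Result = 0.1154·29.53·(+0.86340) / (0.3238·(-0.58637)) = -15.497 rad/s; magnitude 15.497 rad/s.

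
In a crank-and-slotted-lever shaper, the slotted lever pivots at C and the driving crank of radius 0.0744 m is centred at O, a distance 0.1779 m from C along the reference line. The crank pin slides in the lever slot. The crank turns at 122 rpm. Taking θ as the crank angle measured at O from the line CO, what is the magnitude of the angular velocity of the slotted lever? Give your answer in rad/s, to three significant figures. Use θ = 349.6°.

ω = 12.78 rad/s (from 122 rpm).
Crank pin A relative to C: A = (d + r cosθ, r sinθ); lever angle φ = atan2(r sinθ, d + r cosθ).
Differentiating tanφ: φ̇ = rω(d cosθ + r)/(d² + r² + 2dr cosθ).
d² + r² + 2dr cosθ = |CA|² = 0.0632204 m²;  d cosθ + r = +0.24938 m.
|ω_lever| = |0.0744·12.78·+0.24938| / 0.0632204 = 3.7494 rad/s.

3.75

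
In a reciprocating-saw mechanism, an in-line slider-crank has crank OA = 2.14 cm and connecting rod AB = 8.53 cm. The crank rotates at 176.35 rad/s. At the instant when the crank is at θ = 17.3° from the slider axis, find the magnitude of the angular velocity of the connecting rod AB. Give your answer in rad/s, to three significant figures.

42.4

ω = 176.3 rad/s
The rod makes angle φ with the slider axis where L sinφ = r sinθ; differentiating, L cosφ·φ̇ = r ω cosθ.
L cosφ = √(L² − r² sin²θ) = 0.085062 m.
|ω_rod| = r ω |cosθ| / √(L² − r² sin²θ) = 0.0214·176.3·0.95476/0.085062 = 42.359 rad/s.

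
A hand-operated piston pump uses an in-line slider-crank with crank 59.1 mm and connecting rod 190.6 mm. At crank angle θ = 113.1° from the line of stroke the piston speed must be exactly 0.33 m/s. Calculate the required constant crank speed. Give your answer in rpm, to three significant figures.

66.4

For an in-line slider-crank, |v_piston| = rω|sinθ|·[1 + r cosθ/√(L² − r² sin²θ)].
With r = 0.0591 m, L = 0.1906 m, θ = 113.1°: the bracketed kinematic factor |dx/dθ| = 0.047462 m.
ω = v/|dx/dθ| = 0.33/0.047462 = 6.953 rad/s.
N = 60ω/(2π) = 66.396 rpm.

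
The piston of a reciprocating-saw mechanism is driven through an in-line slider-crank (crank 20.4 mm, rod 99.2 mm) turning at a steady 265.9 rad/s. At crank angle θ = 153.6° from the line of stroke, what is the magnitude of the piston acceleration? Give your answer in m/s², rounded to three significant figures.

1110

ω = 265.9 rad/s
x(θ) = r cosθ + √(L² − r² sin²θ); with ω constant, a = ω²·d²x/dθ².
d²x/dθ² = −r cosθ − r²(cos2θ)/√u − r⁴ sin²2θ/(4u^{3/2}),  u = L² − r² sin²θ = 0.00975836 m².
Substituting r = 0.0204 m, L = 0.0992 m, θ = 153.6°: d²x/dθ² = +0.015697 m.
a = ω²·d²x/dθ² = (265.9)²·(+0.015697) = +1109.8 m/s²;  |a| = 1109.8 m/s².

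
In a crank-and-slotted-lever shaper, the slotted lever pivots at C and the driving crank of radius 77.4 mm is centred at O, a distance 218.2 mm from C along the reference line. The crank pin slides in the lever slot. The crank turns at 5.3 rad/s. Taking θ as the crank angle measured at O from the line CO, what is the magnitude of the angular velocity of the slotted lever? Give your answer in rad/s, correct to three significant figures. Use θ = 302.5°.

1.11

ω = 5.3 rad/s
Crank pin A relative to C: A = (d + r cosθ, r sinθ); lever angle φ = atan2(r sinθ, d + r cosθ).
Differentiating tanφ: φ̇ = rω(d cosθ + r)/(d² + r² + 2dr cosθ).
d² + r² + 2dr cosθ = |CA|² = 0.0717506 m²;  d cosθ + r = +0.19464 m.
|ω_lever| = |0.0774·5.3·+0.19464| / 0.0717506 = 1.1128 rad/s.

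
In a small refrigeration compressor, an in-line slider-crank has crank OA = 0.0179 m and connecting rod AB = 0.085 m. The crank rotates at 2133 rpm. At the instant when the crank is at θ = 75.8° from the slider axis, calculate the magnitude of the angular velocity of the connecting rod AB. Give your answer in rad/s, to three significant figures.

ω = 223.4 rad/s (converted from 2133 rpm).
The rod makes angle φ with the slider axis where L sinφ = r sinθ; differentiating, L cosφ·φ̇ = r ω cosθ.
L cosφ = √(L² − r² sin²θ) = 0.08321 m.
|ω_rod| = r ω |cosθ| / √(L² − r² sin²θ) = 0.0179·223.4·0.24531/0.08321 = 11.787 rad/s.

11.8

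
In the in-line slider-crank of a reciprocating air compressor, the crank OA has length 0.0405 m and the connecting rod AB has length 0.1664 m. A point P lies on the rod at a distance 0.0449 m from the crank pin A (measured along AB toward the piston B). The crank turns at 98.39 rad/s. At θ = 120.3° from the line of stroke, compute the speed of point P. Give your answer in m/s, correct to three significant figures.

3.63

ω = 98.39 rad/s.  Crank-pin speed |V_A| = rω = 3.9848 m/s, perpendicular to OA.
Rod angle: sinφ = −(r/L) sinθ ⇒ φ = -12.131°; ω_rod = −rω cosθ/√(L²−r²sin²θ) = +12.358 rad/s.
V_P = V_A + ω_rod × AP, with AP = 0.0449 m along the rod.
Components: V_Px = −rω sinθ − a·ω_rod·sinφ = -3.3239 m/s;  V_Py = rω cosθ + a·ω_rod·cosφ = -1.468 m/s.
|V_P| = √(V_Px² + V_Py²) = 3.6336 m/s.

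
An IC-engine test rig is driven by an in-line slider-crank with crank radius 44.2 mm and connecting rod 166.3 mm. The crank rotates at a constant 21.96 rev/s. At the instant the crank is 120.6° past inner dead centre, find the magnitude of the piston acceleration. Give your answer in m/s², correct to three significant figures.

536

ω = 2π·22 = 138 rad/s
x(θ) = r cosθ + √(L² − r² sin²θ); with ω constant, a = ω²·d²x/dθ².
d²x/dθ² = −r cosθ − r²(cos2θ)/√u − r⁴ sin²2θ/(4u^{3/2}),  u = L² − r² sin²θ = 0.0262083 m².
Substituting r = 0.0442 m, L = 0.1663 m, θ = 120.6°: d²x/dθ² = +0.028141 m.
a = ω²·d²x/dθ² = (138)²·(+0.028141) = +535.74 m/s²;  |a| = 535.74 m/s².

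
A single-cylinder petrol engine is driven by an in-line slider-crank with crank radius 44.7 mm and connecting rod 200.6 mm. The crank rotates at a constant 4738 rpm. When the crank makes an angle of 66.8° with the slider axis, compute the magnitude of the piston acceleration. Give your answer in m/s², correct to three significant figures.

ω = 2π·4738/60 = 496.2 rad/s
x(θ) = r cosθ + √(L² − r² sin²θ); with ω constant, a = ω²·d²x/dθ².
d²x/dθ² = −r cosθ − r²(cos2θ)/√u − r⁴ sin²2θ/(4u^{3/2}),  u = L² − r² sin²θ = 0.0385524 m².
Substituting r = 0.0447 m, L = 0.2006 m, θ = 66.8°: d²x/dθ² = -0.010661 m.
a = ω²·d²x/dθ² = (496.2)²·(-0.010661) = -2624.4 m/s²;  |a| = 2624.4 m/s².

2620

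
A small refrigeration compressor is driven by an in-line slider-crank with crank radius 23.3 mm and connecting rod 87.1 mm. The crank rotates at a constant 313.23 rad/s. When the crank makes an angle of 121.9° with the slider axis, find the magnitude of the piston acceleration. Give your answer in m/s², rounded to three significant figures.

ω = 313.2 rad/s
x(θ) = r cosθ + √(L² − r² sin²θ); with ω constant, a = ω²·d²x/dθ².
d²x/dθ² = −r cosθ − r²(cos2θ)/√u − r⁴ sin²2θ/(4u^{3/2}),  u = L² − r² sin²θ = 0.00719512 m².
Substituting r = 0.0233 m, L = 0.0871 m, θ = 121.9°: d²x/dθ² = +0.015041 m.
a = ω²·d²x/dθ² = (313.2)²·(+0.015041) = +1475.7 m/s²;  |a| = 1475.7 m/s².

1480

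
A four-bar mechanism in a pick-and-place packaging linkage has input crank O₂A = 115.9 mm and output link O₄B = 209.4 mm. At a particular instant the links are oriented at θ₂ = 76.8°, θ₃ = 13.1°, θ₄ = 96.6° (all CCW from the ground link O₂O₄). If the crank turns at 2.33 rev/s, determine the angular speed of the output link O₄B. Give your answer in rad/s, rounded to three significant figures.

ω₂ = 14.64 rad/s (from 2.33 rev/s).
Differentiating the loop-closure r₂e^{iθ₂}+r₃e^{iθ₃}=r₁+r₄e^{iθ₄} gives r₂ω₂e^{iθ₂}+r₃ω₃e^{iθ₃}=r₄ω₄e^{iθ₄}.
Eliminating the other unknown: ω₄ = r₂ω₂ sin(θ₂−θ₃) / [r₄ sin(θ₄−θ₃)].
Numerator sine = +0.89649; denominator sine = +0.99357.
Result = 0.1159·14.64·(+0.89649) / (0.2094·(+0.99357)) = +7.3112 rad/s; magnitude 7.3112 rad/s.

7.31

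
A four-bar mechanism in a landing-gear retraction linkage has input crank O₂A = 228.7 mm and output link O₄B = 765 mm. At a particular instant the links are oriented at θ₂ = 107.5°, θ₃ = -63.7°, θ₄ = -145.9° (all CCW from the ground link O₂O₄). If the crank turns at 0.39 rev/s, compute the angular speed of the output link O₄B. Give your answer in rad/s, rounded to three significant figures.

ω₂ = 2.45 rad/s (from 0.39 rev/s).
Differentiating the loop-closure r₂e^{iθ₂}+r₃e^{iθ₃}=r₁+r₄e^{iθ₄} gives r₂ω₂e^{iθ₂}+r₃ω₃e^{iθ₃}=r₄ω₄e^{iθ₄}.
Eliminating the other unknown: ω₄ = r₂ω₂ sin(θ₂−θ₃) / [r₄ sin(θ₄−θ₃)].
Numerator sine = +0.15299; denominator sine = -0.99075.
Result = 0.2287·2.45·(+0.15299) / (0.765·(-0.99075)) = -0.11312 rad/s; magnitude 0.11312 rad/s.

0.113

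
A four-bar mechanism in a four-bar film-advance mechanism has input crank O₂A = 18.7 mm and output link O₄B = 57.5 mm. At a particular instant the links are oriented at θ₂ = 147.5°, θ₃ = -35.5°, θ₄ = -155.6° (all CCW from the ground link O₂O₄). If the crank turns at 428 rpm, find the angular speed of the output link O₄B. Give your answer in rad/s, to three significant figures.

0.882

ω₂ = 44.82 rad/s (from 428 rpm).
Differentiating the loop-closure r₂e^{iθ₂}+r₃e^{iθ₃}=r₁+r₄e^{iθ₄} gives r₂ω₂e^{iθ₂}+r₃ω₃e^{iθ₃}=r₄ω₄e^{iθ₄}.
Eliminating the other unknown: ω₄ = r₂ω₂ sin(θ₂−θ₃) / [r₄ sin(θ₄−θ₃)].
Numerator sine = -0.05234; denominator sine = -0.86515.
Result = 0.0187·44.82·(-0.05234) / (0.0575·(-0.86515)) = +0.88177 rad/s; magnitude 0.88177 rad/s.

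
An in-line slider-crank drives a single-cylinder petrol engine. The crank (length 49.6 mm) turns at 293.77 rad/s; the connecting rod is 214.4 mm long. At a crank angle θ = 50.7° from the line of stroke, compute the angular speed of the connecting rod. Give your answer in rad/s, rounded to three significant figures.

ω = 293.8 rad/s
The rod makes angle φ with the slider axis where L sinφ = r sinθ; differentiating, L cosφ·φ̇ = r ω cosθ.
L cosφ = √(L² − r² sin²θ) = 0.21094 m.
|ω_rod| = r ω |cosθ| / √(L² − r² sin²θ) = 0.0496·293.8·0.63338/0.21094 = 43.752 rad/s.

43.8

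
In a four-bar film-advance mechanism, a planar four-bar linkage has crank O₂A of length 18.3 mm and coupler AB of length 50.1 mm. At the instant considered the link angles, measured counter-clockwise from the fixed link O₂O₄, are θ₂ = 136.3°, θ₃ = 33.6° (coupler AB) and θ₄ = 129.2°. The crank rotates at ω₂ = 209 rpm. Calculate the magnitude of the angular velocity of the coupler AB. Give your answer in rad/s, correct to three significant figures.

0.993

ω₂ = 21.89 rad/s (from 209 rpm).
Differentiating the loop-closure r₂e^{iθ₂}+r₃e^{iθ₃}=r₁+r₄e^{iθ₄} gives r₂ω₂e^{iθ₂}+r₃ω₃e^{iθ₃}=r₄ω₄e^{iθ₄}.
Eliminating the other unknown: ω₃ = r₂ω₂ sin(θ₄−θ₂) / [r₃ sin(θ₃−θ₄)].
Numerator sine = -0.12360; denominator sine = -0.99523.
Result = 0.0183·21.89·(-0.12360) / (0.0501·(-0.99523)) = +0.99286 rad/s; magnitude 0.99286 rad/s.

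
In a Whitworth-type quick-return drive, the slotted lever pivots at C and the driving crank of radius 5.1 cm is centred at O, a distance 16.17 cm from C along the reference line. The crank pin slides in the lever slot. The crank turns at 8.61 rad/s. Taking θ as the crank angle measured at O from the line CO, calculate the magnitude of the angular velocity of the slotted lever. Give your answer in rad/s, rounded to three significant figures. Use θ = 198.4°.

ω = 8.61 rad/s
Crank pin A relative to C: A = (d + r cosθ, r sinθ); lever angle φ = atan2(r sinθ, d + r cosθ).
Differentiating tanφ: φ̇ = rω(d cosθ + r)/(d² + r² + 2dr cosθ).
d² + r² + 2dr cosθ = |CA|² = 0.0130977 m²;  d cosθ + r = -0.10243 m.
|ω_lever| = |0.051·8.61·-0.10243| / 0.0130977 = 3.4342 rad/s.

3.43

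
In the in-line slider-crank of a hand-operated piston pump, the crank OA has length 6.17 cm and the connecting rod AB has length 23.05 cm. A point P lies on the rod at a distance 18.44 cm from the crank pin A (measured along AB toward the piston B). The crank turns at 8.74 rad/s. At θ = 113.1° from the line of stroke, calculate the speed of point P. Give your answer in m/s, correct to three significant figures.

ω = 8.74 rad/s.  Crank-pin speed |V_A| = rω = 0.53926 m/s, perpendicular to OA.
Rod angle: sinφ = −(r/L) sinθ ⇒ φ = -14.254°; ω_rod = −rω cosθ/√(L²−r²sin²θ) = +0.94703 rad/s.
V_P = V_A + ω_rod × AP, with AP = 0.1844 m along the rod.
Components: V_Px = −rω sinθ − a·ω_rod·sinφ = -0.45302 m/s;  V_Py = rω cosθ + a·ω_rod·cosφ = -0.042314 m/s.
|V_P| = √(V_Px² + V_Py²) = 0.455 m/s.

0.455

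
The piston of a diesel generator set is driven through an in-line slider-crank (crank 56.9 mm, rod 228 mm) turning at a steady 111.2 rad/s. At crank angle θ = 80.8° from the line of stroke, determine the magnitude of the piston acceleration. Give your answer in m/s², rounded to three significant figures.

59.1

ω = 111.2 rad/s
x(θ) = r cosθ + √(L² − r² sin²θ); with ω constant, a = ω²·d²x/dθ².
d²x/dθ² = −r cosθ − r²(cos2θ)/√u − r⁴ sin²2θ/(4u^{3/2}),  u = L² − r² sin²θ = 0.0488291 m².
Substituting r = 0.0569 m, L = 0.228 m, θ = 80.8°: d²x/dθ² = +0.0047811 m.
a = ω²·d²x/dθ² = (111.2)²·(+0.0047811) = +59.121 m/s²;  |a| = 59.121 m/s².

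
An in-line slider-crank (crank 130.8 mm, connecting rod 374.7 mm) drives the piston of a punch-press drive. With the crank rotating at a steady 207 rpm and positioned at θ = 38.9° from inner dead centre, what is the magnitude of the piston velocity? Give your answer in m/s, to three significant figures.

ω = 2π·207/60 = 21.68 rad/s
For an in-line slider-crank, x = r cosθ + √(L² − r² sin²θ), so v = −rω sinθ·[1 + r cosθ/√(L² − r² sin²θ)].
With r = 0.1308 m, L = 0.3747 m, θ = 38.9°: √(L² − r² sin²θ) = 0.36559 m.
v = −0.1308·21.68·0.62796·[1 + 0.1308·0.77824/0.36559] = -2.2763 m/s.
|v| = 2.2763 m/s.

2.28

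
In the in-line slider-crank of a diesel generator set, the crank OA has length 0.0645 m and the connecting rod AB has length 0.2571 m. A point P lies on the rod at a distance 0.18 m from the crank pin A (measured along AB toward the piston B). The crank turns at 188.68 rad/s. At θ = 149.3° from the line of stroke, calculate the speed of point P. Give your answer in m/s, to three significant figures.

6.13

ω = 188.7 rad/s.  Crank-pin speed |V_A| = rω = 12.17 m/s, perpendicular to OA.
Rod angle: sinφ = −(r/L) sinθ ⇒ φ = -7.359°; ω_rod = −rω cosθ/√(L²−r²sin²θ) = +41.039 rad/s.
V_P = V_A + ω_rod × AP, with AP = 0.18 m along the rod.
Components: V_Px = −rω sinθ − a·ω_rod·sinφ = -5.2671 m/s;  V_Py = rω cosθ + a·ω_rod·cosφ = -3.1381 m/s.
|V_P| = √(V_Px² + V_Py²) = 6.131 m/s.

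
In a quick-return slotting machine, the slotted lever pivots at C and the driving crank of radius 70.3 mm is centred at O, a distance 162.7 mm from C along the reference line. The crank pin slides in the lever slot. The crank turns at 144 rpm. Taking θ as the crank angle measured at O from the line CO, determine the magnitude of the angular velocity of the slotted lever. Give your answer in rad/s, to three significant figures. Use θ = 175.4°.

11.3

ω = 15.08 rad/s (from 144 rpm).
Crank pin A relative to C: A = (d + r cosθ, r sinθ); lever angle φ = atan2(r sinθ, d + r cosθ).
Differentiating tanφ: φ̇ = rω(d cosθ + r)/(d² + r² + 2dr cosθ).
d² + r² + 2dr cosθ = |CA|² = 0.00861145 m²;  d cosθ + r = -0.091876 m.
|ω_lever| = |0.0703·15.08·-0.091876| / 0.00861145 = 11.31 rad/s.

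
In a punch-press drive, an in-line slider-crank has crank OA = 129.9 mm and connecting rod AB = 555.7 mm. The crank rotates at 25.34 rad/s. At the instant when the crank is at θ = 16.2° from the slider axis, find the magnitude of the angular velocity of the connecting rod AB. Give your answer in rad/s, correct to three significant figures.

ω = 25.34 rad/s
The rod makes angle φ with the slider axis where L sinφ = r sinθ; differentiating, L cosφ·φ̇ = r ω cosθ.
L cosφ = √(L² − r² sin²θ) = 0.55452 m.
|ω_rod| = r ω |cosθ| / √(L² − r² sin²θ) = 0.1299·25.34·0.96029/0.55452 = 5.7004 rad/s.

5.70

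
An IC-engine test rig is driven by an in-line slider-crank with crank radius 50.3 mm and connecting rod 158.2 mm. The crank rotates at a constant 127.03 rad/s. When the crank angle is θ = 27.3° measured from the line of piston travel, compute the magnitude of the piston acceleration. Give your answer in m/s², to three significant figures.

ω = 127 rad/s
x(θ) = r cosθ + √(L² − r² sin²θ); with ω constant, a = ω²·d²x/dθ².
d²x/dθ² = −r cosθ − r²(cos2θ)/√u − r⁴ sin²2θ/(4u^{3/2}),  u = L² − r² sin²θ = 0.024495 m².
Substituting r = 0.0503 m, L = 0.1582 m, θ = 27.3°: d²x/dθ² = -0.054339 m.
a = ω²·d²x/dθ² = (127)²·(-0.054339) = -876.85 m/s²;  |a| = 876.85 m/s².

877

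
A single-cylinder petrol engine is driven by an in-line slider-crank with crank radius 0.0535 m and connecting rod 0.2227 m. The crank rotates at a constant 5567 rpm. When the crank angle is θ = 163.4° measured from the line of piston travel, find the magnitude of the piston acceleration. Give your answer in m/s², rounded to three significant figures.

13700

ω = 2π·5567/60 = 583 rad/s
x(θ) = r cosθ + √(L² − r² sin²θ); with ω constant, a = ω²·d²x/dθ².
d²x/dθ² = −r cosθ − r²(cos2θ)/√u − r⁴ sin²2θ/(4u^{3/2}),  u = L² − r² sin²θ = 0.0493617 m².
Substituting r = 0.0535 m, L = 0.2227 m, θ = 163.4°: d²x/dθ² = +0.040434 m.
a = ω²·d²x/dθ² = (583)²·(+0.040434) = +13742 m/s²;  |a| = 13742 m/s².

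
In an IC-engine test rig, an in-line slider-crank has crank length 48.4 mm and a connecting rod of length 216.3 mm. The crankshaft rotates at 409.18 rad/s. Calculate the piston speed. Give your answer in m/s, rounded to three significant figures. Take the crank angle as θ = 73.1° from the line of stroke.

ω = 409.2 rad/s
For an in-line slider-crank, x = r cosθ + √(L² − r² sin²θ), so v = −rω sinθ·[1 + r cosθ/√(L² − r² sin²θ)].
With r = 0.0484 m, L = 0.2163 m, θ = 73.1°: √(L² − r² sin²θ) = 0.21128 m.
v = −0.0484·409.2·0.95681·[1 + 0.0484·0.29070/0.21128] = -20.211 m/s.
|v| = 20.211 m/s.

20.2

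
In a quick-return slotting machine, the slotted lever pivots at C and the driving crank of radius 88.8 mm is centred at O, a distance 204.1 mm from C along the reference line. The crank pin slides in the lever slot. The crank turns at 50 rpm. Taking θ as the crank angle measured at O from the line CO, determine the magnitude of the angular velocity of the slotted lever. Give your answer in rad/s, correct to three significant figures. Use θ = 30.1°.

ω = 5.236 rad/s (from 50 rpm).
Crank pin A relative to C: A = (d + r cosθ, r sinθ); lever angle φ = atan2(r sinθ, d + r cosθ).
Differentiating tanφ: φ̇ = rω(d cosθ + r)/(d² + r² + 2dr cosθ).
d² + r² + 2dr cosθ = |CA|² = 0.0809024 m²;  d cosθ + r = +0.26538 m.
|ω_lever| = |0.0888·5.236·+0.26538| / 0.0809024 = 1.5252 rad/s.

1.53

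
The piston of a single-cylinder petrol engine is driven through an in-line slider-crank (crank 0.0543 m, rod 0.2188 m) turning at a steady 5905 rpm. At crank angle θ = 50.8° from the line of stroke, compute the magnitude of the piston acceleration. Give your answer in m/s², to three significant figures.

12100

ω = 2π·5905/60 = 618.4 rad/s
x(θ) = r cosθ + √(L² − r² sin²θ); with ω constant, a = ω²·d²x/dθ².
d²x/dθ² = −r cosθ − r²(cos2θ)/√u − r⁴ sin²2θ/(4u^{3/2}),  u = L² − r² sin²θ = 0.0461028 m².
Substituting r = 0.0543 m, L = 0.2188 m, θ = 50.8°: d²x/dθ² = -0.031769 m.
a = ω²·d²x/dθ² = (618.4)²·(-0.031769) = -12148 m/s²;  |a| = 12148 m/s².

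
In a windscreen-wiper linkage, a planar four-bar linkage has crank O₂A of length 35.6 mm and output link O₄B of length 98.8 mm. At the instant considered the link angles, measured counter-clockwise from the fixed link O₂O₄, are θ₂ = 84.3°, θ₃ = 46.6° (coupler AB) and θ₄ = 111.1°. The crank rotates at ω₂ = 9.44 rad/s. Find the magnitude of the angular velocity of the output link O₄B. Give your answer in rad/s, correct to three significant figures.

2.30

ω₂ = 9.44 rad/s
Differentiating the loop-closure r₂e^{iθ₂}+r₃e^{iθ₃}=r₁+r₄e^{iθ₄} gives r₂ω₂e^{iθ₂}+r₃ω₃e^{iθ₃}=r₄ω₄e^{iθ₄}.
Eliminating the other unknown: ω₄ = r₂ω₂ sin(θ₂−θ₃) / [r₄ sin(θ₄−θ₃)].
Numerator sine = +0.61153; denominator sine = +0.90259.
Result = 0.0356·9.44·(+0.61153) / (0.0988·(+0.90259)) = +2.3046 rad/s; magnitude 2.3046 rad/s.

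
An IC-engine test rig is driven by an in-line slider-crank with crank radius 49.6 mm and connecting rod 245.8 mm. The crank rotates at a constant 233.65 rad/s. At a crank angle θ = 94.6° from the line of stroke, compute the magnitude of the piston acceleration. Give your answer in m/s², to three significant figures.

768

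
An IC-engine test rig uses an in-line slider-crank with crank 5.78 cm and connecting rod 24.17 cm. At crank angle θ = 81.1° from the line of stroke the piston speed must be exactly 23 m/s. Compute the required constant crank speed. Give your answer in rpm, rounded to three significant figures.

For an in-line slider-crank, |v_piston| = rω|sinθ|·[1 + r cosθ/√(L² − r² sin²θ)].
With r = 0.0578 m, L = 0.2417 m, θ = 81.1°: the bracketed kinematic factor |dx/dθ| = 0.059278 m.
ω = v/|dx/dθ| = 23/0.059278 = 388 rad/s.
N = 60ω/(2π) = 3705.1 rpm.

3710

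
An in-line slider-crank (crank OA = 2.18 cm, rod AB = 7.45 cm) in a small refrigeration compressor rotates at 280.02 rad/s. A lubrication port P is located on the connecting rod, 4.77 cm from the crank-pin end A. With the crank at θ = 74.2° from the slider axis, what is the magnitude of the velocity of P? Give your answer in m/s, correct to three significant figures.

ω = 280 rad/s.  Crank-pin speed |V_A| = rω = 6.1044 m/s, perpendicular to OA.
Rod angle: sinφ = −(r/L) sinθ ⇒ φ = -16.353°; ω_rod = −rω cosθ/√(L²−r²sin²θ) = -23.251 rad/s.
V_P = V_A + ω_rod × AP, with AP = 0.0477 m along the rod.
Components: V_Px = −rω sinθ − a·ω_rod·sinφ = -6.1861 m/s;  V_Py = rω cosθ + a·ω_rod·cosφ = +0.59792 m/s.
|V_P| = √(V_Px² + V_Py²) = 6.2149 m/s.

6.21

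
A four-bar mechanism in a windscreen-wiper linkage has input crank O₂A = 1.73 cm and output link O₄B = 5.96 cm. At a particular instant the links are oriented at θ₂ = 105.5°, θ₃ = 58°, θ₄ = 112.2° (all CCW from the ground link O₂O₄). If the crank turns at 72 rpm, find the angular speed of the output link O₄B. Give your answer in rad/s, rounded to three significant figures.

ω₂ = 7.54 rad/s (from 72 rpm).
Differentiating the loop-closure r₂e^{iθ₂}+r₃e^{iθ₃}=r₁+r₄e^{iθ₄} gives r₂ω₂e^{iθ₂}+r₃ω₃e^{iθ₃}=r₄ω₄e^{iθ₄}.
Eliminating the other unknown: ω₄ = r₂ω₂ sin(θ₂−θ₃) / [r₄ sin(θ₄−θ₃)].
Numerator sine = +0.73728; denominator sine = +0.81106.
Result = 0.0173·7.54·(+0.73728) / (0.0596·(+0.81106)) = +1.9895 rad/s; magnitude 1.9895 rad/s.

1.99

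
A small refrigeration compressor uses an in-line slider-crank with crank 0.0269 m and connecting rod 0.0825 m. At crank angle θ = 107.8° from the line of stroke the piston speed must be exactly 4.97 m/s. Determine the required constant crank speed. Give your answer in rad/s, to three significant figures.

217

For an in-line slider-crank, |v_piston| = rω|sinθ|·[1 + r cosθ/√(L² − r² sin²θ)].
With r = 0.0269 m, L = 0.0825 m, θ = 107.8°: the bracketed kinematic factor |dx/dθ| = 0.022927 m.
ω = v/|dx/dθ| = 4.97/0.022927 = 216.78 rad/s.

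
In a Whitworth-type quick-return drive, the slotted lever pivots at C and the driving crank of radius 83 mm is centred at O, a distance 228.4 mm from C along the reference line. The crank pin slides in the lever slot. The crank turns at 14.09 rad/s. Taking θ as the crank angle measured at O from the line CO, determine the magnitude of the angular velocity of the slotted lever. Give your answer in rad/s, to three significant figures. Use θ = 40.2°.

3.42

ω = 14.09 rad/s
Crank pin A relative to C: A = (d + r cosθ, r sinθ); lever angle φ = atan2(r sinθ, d + r cosθ).
Differentiating tanφ: φ̇ = rω(d cosθ + r)/(d² + r² + 2dr cosθ).
d² + r² + 2dr cosθ = |CA|² = 0.0880144 m²;  d cosθ + r = +0.25745 m.
|ω_lever| = |0.083·14.09·+0.25745| / 0.0880144 = 3.4208 rad/s.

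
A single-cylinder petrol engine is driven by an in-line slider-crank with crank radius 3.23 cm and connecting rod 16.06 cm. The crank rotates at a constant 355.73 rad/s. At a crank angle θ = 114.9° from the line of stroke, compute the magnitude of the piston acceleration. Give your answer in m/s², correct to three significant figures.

ω = 355.7 rad/s
x(θ) = r cosθ + √(L² − r² sin²θ); with ω constant, a = ω²·d²x/dθ².
d²x/dθ² = −r cosθ − r²(cos2θ)/√u − r⁴ sin²2θ/(4u^{3/2}),  u = L² − r² sin²θ = 0.024934 m².
Substituting r = 0.0323 m, L = 0.1606 m, θ = 114.9°: d²x/dθ² = +0.017824 m.
a = ω²·d²x/dθ² = (355.7)²·(+0.017824) = +2255.5 m/s²;  |a| = 2255.5 m/s².

2260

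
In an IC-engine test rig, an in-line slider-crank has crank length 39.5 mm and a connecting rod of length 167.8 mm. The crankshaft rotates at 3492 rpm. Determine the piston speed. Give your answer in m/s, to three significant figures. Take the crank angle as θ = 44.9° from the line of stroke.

11.9

ω = 2π·3492/60 = 365.7 rad/s
For an in-line slider-crank, x = r cosθ + √(L² − r² sin²θ), so v = −rω sinθ·[1 + r cosθ/√(L² − r² sin²θ)].
With r = 0.0395 m, L = 0.1678 m, θ = 44.9°: √(L² − r² sin²θ) = 0.16547 m.
v = −0.0395·365.7·0.70587·[1 + 0.0395·0.70834/0.16547] = -11.92 m/s.
|v| = 11.92 m/s.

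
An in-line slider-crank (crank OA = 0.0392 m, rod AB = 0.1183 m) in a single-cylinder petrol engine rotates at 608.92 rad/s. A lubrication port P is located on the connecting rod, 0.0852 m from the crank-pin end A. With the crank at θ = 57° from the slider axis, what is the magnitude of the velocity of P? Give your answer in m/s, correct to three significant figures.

23.0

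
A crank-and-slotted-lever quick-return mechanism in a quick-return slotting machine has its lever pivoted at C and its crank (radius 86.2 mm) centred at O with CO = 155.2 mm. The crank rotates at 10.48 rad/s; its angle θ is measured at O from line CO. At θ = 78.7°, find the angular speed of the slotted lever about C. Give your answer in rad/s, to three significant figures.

ω = 10.48 rad/s
Crank pin A relative to C: A = (d + r cosθ, r sinθ); lever angle φ = atan2(r sinθ, d + r cosθ).
Differentiating tanφ: φ̇ = rω(d cosθ + r)/(d² + r² + 2dr cosθ).
d² + r² + 2dr cosθ = |CA|² = 0.0367603 m²;  d cosθ + r = +0.11661 m.
|ω_lever| = |0.0862·10.48·+0.11661| / 0.0367603 = 2.8657 rad/s.

2.87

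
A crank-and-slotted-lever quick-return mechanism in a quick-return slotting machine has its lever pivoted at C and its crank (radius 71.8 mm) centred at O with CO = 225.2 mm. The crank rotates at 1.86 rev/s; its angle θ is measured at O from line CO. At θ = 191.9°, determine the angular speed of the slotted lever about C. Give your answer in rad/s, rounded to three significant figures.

5.15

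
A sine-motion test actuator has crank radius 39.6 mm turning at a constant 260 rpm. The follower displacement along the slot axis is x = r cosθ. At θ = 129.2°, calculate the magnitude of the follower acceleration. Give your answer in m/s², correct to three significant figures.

18.6

ω = 27.23 rad/s (from 260 rpm).
x = r cosθ ⇒ ẍ = −rω² cosθ (ω constant).
|a| = rω²|cosθ| = 0.0396·(27.23)²·|cos 129.2°| = 18.554 m/s².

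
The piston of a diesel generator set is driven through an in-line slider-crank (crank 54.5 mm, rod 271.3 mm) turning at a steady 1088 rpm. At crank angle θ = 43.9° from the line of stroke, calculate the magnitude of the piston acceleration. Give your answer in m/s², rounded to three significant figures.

517

ω = 2π·1088/60 = 113.9 rad/s
x(θ) = r cosθ + √(L² − r² sin²θ); with ω constant, a = ω²·d²x/dθ².
d²x/dθ² = −r cosθ − r²(cos2θ)/√u − r⁴ sin²2θ/(4u^{3/2}),  u = L² − r² sin²θ = 0.0721756 m².
Substituting r = 0.0545 m, L = 0.2713 m, θ = 43.9°: d²x/dθ² = -0.039808 m.
a = ω²·d²x/dθ² = (113.9)²·(-0.039808) = -516.76 m/s²;  |a| = 516.76 m/s².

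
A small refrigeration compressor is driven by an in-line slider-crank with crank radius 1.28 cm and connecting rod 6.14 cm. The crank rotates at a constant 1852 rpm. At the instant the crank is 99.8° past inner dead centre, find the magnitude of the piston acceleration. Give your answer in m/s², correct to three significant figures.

178

ω = 2π·1852/60 = 193.9 rad/s
x(θ) = r cosθ + √(L² − r² sin²θ); with ω constant, a = ω²·d²x/dθ².
d²x/dθ² = −r cosθ − r²(cos2θ)/√u − r⁴ sin²2θ/(4u^{3/2}),  u = L² − r² sin²θ = 0.00361087 m².
Substituting r = 0.0128 m, L = 0.0614 m, θ = 99.8°: d²x/dθ² = +0.0047438 m.
a = ω²·d²x/dθ² = (193.9)²·(+0.0047438) = +178.43 m/s²;  |a| = 178.43 m/s².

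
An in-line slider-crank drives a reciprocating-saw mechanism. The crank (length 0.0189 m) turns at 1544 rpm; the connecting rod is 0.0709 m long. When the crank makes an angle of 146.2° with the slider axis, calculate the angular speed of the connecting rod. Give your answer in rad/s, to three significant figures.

ω = 161.7 rad/s (converted from 1544 rpm).
The rod makes angle φ with the slider axis where L sinφ = r sinθ; differentiating, L cosφ·φ̇ = r ω cosθ.
L cosφ = √(L² − r² sin²θ) = 0.070116 m.
|ω_rod| = r ω |cosθ| / √(L² − r² sin²θ) = 0.0189·161.7·0.83098/0.070116 = 36.217 rad/s.

36.2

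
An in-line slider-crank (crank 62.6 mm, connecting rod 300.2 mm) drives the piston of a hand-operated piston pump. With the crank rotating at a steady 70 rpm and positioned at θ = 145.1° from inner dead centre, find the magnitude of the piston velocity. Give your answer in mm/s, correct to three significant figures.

217

ω = 2π·70/60 = 7.33 rad/s
For an in-line slider-crank, x = r cosθ + √(L² − r² sin²θ), so v = −rω sinθ·[1 + r cosθ/√(L² − r² sin²θ)].
With r = 0.0626 m, L = 0.3002 m, θ = 145.1°: √(L² − r² sin²θ) = 0.29806 m.
v = −0.0626·7.33·0.57215·[1 + 0.0626·-0.82015/0.29806] = -0.21732 m/s.
|v| = 0.21732 m/s = 217.32 mm/s.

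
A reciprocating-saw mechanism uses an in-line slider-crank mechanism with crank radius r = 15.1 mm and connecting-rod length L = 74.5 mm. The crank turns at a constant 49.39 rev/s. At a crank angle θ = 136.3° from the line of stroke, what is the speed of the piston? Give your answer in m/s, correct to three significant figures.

2.76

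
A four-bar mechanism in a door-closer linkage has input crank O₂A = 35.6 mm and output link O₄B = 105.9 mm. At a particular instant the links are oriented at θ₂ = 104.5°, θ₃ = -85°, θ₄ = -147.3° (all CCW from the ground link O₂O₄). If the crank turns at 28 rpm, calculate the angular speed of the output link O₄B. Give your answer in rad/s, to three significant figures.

ω₂ = 2.932 rad/s (from 28 rpm).
Differentiating the loop-closure r₂e^{iθ₂}+r₃e^{iθ₃}=r₁+r₄e^{iθ₄} gives r₂ω₂e^{iθ₂}+r₃ω₃e^{iθ₃}=r₄ω₄e^{iθ₄}.
Eliminating the other unknown: ω₄ = r₂ω₂ sin(θ₂−θ₃) / [r₄ sin(θ₄−θ₃)].
Numerator sine = -0.16505; denominator sine = -0.88539.
Result = 0.0356·2.932·(-0.16505) / (0.1059·(-0.88539)) = +0.18374 rad/s; magnitude 0.18374 rad/s.

0.184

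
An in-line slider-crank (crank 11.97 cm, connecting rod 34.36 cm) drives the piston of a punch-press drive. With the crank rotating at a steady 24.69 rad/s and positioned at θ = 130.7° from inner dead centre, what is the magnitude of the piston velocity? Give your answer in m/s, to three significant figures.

1.71

ω = 24.69 rad/s
For an in-line slider-crank, x = r cosθ + √(L² − r² sin²θ), so v = −rω sinθ·[1 + r cosθ/√(L² − r² sin²θ)].
With r = 0.1197 m, L = 0.3436 m, θ = 130.7°: √(L² − r² sin²θ) = 0.3314 m.
v = −0.1197·24.69·0.75813·[1 + 0.1197·-0.65210/0.3314] = -1.7128 m/s.
|v| = 1.7128 m/s.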